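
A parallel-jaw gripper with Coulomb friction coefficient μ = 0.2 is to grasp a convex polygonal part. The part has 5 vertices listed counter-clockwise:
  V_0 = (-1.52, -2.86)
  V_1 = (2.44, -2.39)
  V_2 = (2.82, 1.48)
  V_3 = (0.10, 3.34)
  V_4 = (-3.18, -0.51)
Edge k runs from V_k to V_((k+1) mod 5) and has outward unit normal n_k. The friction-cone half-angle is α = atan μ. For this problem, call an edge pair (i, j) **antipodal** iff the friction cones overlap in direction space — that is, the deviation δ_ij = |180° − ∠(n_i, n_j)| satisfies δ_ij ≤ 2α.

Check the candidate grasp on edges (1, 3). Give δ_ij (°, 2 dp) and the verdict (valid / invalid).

δ = 34.82°, invalid

α = atan 0.2 = 11.31°;  2α = 22.62°
edge 1: e_1 = (+0.38, +3.87);  n_1 = (+0.9952, -0.0977)
edge 3: e_3 = (-3.28, -3.85);  n_3 = (-0.7612, +0.6485)
∠(n_1, n_3) = 145.18°
δ = |180° − 145.18°| = 34.82°
34.82° > 2α = 22.62°  →  invalid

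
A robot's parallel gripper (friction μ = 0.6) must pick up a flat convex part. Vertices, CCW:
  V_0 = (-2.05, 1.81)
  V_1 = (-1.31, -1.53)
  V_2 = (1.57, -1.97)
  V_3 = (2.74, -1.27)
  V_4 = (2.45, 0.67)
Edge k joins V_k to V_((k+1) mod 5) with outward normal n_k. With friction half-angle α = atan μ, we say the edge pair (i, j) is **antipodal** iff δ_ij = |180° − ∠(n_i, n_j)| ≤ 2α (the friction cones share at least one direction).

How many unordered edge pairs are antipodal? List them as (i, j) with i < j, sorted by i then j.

count = 3; pairs: (0,3), (1,4), (2,4)

α = atan 0.6 = 30.96°;  2α = 61.93°
n_0 = (-0.9763, -0.2163)
n_1 = (-0.1510, -0.9885)
n_2 = (+0.5134, -0.8581)
n_3 = (+0.9890, +0.1478)
n_4 = (+0.2456, +0.9694)
  (0,1): δ = 111.18°  ·
  (0,2): δ = 71.60°  ·
  (0,3): δ = 3.99°  ✓
  (0,4): δ = 63.29°  ·
  (1,2): δ = 140.42°  ·
  (1,3): δ = 72.81°  ·
  (1,4): δ = 5.53°  ✓
  (2,3): δ = 112.39°  ·
  (2,4): δ = 45.11°  ✓
  (3,4): δ = 112.72°  ·
antipodal pairs: 3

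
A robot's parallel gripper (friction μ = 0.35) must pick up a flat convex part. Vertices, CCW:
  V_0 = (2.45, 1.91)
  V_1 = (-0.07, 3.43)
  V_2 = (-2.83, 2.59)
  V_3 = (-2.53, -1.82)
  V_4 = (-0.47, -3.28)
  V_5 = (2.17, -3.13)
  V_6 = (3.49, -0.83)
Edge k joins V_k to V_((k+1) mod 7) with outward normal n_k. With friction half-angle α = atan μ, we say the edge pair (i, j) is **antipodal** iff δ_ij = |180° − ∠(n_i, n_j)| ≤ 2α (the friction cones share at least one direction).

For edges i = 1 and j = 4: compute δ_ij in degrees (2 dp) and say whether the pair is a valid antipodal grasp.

α = atan 0.35 = 19.29°;  2α = 38.58°
edge 1: e_1 = (-2.76, -0.84);  n_1 = (-0.2912, +0.9567)
edge 4: e_4 = (+2.64, +0.15);  n_4 = (+0.0567, -0.9984)
∠(n_1, n_4) = 166.32°
δ = |180° − 166.32°| = 13.68°
13.68° ≤ 2α = 38.58°  →  valid

δ = 13.68°, valid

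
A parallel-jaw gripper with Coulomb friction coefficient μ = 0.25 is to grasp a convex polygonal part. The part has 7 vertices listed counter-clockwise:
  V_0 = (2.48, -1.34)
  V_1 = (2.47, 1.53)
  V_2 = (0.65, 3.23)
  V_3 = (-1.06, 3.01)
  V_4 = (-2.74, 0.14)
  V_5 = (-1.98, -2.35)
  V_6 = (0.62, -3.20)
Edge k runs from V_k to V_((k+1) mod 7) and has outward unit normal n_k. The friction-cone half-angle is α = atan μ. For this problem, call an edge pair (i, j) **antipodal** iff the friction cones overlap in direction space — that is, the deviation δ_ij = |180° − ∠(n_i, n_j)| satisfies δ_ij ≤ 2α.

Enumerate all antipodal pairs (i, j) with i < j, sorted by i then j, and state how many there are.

count = 4; pairs: (0,4), (1,5), (2,5), (3,6)

α = atan 0.25 = 14.04°;  2α = 28.07°
n_0 = (+1.0000, +0.0035)
n_1 = (+0.6826, +0.7308)
n_2 = (-0.1276, +0.9918)
n_3 = (-0.8630, +0.5052)
n_4 = (-0.9564, -0.2919)
n_5 = (-0.3107, -0.9505)
n_6 = (+0.7071, -0.7071)
  (0,1): δ = 133.25°  ·
  (0,2): δ = 82.87°  ·
  (0,3): δ = 30.54°  ·
  (0,4): δ = 16.77°  ✓
  (0,5): δ = 71.70°  ·
  (0,6): δ = 134.80°  ·
  (1,2): δ = 129.62°  ·
  (1,3): δ = 77.30°  ·
  (1,4): δ = 29.98°  ·
  (1,5): δ = 24.94°  ✓
  (1,6): δ = 88.05°  ·
  (2,3): δ = 127.67°  ·
  (2,4): δ = 80.36°  ·
  (2,5): δ = 25.43°  ✓
  (2,6): δ = 37.67°  ·
  (3,4): δ = 132.68°  ·
  (3,5): δ = 77.76°  ·
  (3,6): δ = 14.66°  ✓
  (4,5): δ = 125.08°  ·
  (4,6): δ = 61.97°  ·
  (5,6): δ = 116.90°  ·
antipodal pairs: 4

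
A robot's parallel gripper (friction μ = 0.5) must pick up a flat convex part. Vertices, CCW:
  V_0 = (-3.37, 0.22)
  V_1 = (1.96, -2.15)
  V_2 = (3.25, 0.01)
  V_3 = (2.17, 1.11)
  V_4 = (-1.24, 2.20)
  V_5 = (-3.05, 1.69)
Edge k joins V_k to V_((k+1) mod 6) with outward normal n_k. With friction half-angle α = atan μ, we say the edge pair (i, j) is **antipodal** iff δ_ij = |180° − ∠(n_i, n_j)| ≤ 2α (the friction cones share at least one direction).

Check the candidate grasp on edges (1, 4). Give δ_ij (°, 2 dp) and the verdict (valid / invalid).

α = atan 0.5 = 26.57°;  2α = 53.13°
edge 1: e_1 = (+1.29, +2.16);  n_1 = (+0.8585, -0.5127)
edge 4: e_4 = (-1.81, -0.51);  n_4 = (-0.2712, +0.9625)
∠(n_1, n_4) = 136.58°
δ = |180° − 136.58°| = 43.42°
43.42° ≤ 2α = 53.13°  →  valid

δ = 43.42°, valid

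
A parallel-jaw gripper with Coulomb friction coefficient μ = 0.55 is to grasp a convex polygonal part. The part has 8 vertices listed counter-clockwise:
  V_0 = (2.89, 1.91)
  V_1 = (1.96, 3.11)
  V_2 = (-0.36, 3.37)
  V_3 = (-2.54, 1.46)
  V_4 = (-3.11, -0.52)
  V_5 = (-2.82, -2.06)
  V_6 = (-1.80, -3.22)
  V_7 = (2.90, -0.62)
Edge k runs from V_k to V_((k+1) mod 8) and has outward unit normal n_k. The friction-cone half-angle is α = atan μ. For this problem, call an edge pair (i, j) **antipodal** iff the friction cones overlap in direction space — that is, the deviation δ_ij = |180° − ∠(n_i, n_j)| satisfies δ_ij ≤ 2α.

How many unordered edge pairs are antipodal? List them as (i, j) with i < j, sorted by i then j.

α = atan 0.55 = 28.81°;  2α = 57.62°
n_0 = (+0.7904, +0.6126)
n_1 = (+0.1114, +0.9938)
n_2 = (-0.6590, +0.7521)
n_3 = (-0.9610, +0.2766)
n_4 = (-0.9827, -0.1851)
n_5 = (-0.7510, -0.6603)
n_6 = (+0.4841, -0.8750)
n_7 = (+1.0000, +0.0040)
  (0,1): δ = 134.17°  ·
  (0,2): δ = 86.55°  ·
  (0,3): δ = 53.84°  ✓
  (0,4): δ = 27.11°  ✓
  (0,5): δ = 3.55°  ✓
  (0,6): δ = 81.18°  ·
  (0,7): δ = 142.45°  ·
  (1,2): δ = 132.38°  ·
  (1,3): δ = 99.67°  ·
  (1,4): δ = 72.94°  ·
  (1,5): δ = 42.28°  ✓
  (1,6): δ = 35.35°  ✓
  (1,7): δ = 96.62°  ·
  (2,3): δ = 147.28°  ·
  (2,4): δ = 120.56°  ·
  (2,5): δ = 89.90°  ·
  (2,6): δ = 12.27°  ✓
  (2,7): δ = 49.00°  ✓
  (3,4): δ = 153.28°  ·
  (3,5): δ = 122.61°  ·
  (3,6): δ = 44.99°  ✓
  (3,7): δ = 16.29°  ✓
  (4,5): δ = 149.34°  ·
  (4,6): δ = 71.71°  ·
  (4,7): δ = 10.44°  ✓
  (5,6): δ = 102.37°  ·
  (5,7): δ = 41.10°  ✓
  (6,7): δ = 118.72°  ·
antipodal pairs: 11

count = 11; pairs: (0,3), (0,4), (0,5), (1,5), (1,6), (2,6), (2,7), (3,6), (3,7), (4,7), (5,7)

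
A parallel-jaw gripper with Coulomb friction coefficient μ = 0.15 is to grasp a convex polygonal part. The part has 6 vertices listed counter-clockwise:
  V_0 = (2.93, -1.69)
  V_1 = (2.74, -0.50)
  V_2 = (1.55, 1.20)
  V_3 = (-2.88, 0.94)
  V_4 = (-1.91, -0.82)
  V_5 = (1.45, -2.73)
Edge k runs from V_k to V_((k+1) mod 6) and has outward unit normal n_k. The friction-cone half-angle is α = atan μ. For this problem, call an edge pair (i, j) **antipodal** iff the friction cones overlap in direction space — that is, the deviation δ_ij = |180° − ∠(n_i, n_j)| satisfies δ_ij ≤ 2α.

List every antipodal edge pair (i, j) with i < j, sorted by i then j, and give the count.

α = atan 0.15 = 8.53°;  2α = 17.06°
n_0 = (+0.9875, +0.1577)
n_1 = (+0.8192, +0.5735)
n_2 = (-0.0586, +0.9983)
n_3 = (-0.8758, -0.4827)
n_4 = (-0.4942, -0.8694)
n_5 = (+0.5749, -0.8182)
  (0,1): δ = 154.08°  ·
  (0,2): δ = 95.71°  ·
  (0,3): δ = 19.79°  ·
  (0,4): δ = 51.31°  ·
  (0,5): δ = 116.02°  ·
  (1,2): δ = 121.63°  ·
  (1,3): δ = 6.13°  ✓
  (1,4): δ = 25.39°  ·
  (1,5): δ = 90.10°  ·
  (2,3): δ = 64.50°  ·
  (2,4): δ = 32.98°  ·
  (2,5): δ = 31.74°  ·
  (3,4): δ = 148.48°  ·
  (3,5): δ = 83.76°  ·
  (4,5): δ = 115.29°  ·
antipodal pairs: 1

count = 1; pairs: (1,3)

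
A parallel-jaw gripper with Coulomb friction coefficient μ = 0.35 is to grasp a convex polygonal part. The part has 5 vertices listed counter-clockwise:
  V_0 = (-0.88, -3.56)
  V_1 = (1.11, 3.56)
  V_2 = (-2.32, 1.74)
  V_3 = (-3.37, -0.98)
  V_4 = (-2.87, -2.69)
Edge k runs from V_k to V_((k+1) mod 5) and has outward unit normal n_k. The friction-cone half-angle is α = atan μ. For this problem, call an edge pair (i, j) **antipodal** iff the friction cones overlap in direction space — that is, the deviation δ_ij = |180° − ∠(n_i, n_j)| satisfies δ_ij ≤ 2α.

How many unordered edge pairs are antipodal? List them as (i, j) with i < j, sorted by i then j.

count = 2; pairs: (0,2), (0,3)

α = atan 0.35 = 19.29°;  2α = 38.58°
n_0 = (+0.9631, -0.2692)
n_1 = (-0.4687, +0.8833)
n_2 = (-0.9329, +0.3601)
n_3 = (-0.9598, -0.2806)
n_4 = (-0.4006, -0.9163)
  (0,1): δ = 46.43°  ·
  (0,2): δ = 5.49°  ✓
  (0,3): δ = 31.91°  ✓
  (0,4): δ = 82.00°  ·
  (1,2): δ = 139.06°  ·
  (1,3): δ = 101.65°  ·
  (1,4): δ = 51.57°  ·
  (2,3): δ = 142.59°  ·
  (2,4): δ = 92.51°  ·
  (3,4): δ = 129.91°  ·
antipodal pairs: 2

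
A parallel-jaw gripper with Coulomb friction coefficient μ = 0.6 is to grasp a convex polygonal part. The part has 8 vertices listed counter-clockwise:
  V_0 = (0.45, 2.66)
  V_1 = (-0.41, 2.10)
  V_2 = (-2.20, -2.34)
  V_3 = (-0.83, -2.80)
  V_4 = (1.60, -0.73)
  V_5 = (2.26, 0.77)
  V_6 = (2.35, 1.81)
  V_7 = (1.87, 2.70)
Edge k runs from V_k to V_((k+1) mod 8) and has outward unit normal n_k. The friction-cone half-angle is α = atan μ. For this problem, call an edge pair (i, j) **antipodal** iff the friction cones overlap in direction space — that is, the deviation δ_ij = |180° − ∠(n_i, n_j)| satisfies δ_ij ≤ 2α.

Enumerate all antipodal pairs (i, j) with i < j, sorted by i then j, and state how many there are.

α = atan 0.6 = 30.96°;  2α = 61.93°
n_0 = (-0.5457, +0.8380)
n_1 = (-0.9275, +0.3739)
n_2 = (-0.3183, -0.9480)
n_3 = (+0.6485, -0.7612)
n_4 = (+0.9153, -0.4027)
n_5 = (+0.9963, -0.0862)
n_6 = (+0.8802, +0.4747)
n_7 = (-0.0282, +0.9996)
  (0,1): δ = 145.03°  ·
  (0,2): δ = 51.63°  ✓
  (0,3): δ = 7.36°  ✓
  (0,4): δ = 33.18°  ✓
  (0,5): δ = 51.98°  ✓
  (0,6): δ = 85.27°  ·
  (0,7): δ = 148.54°  ·
  (1,2): δ = 86.60°  ·
  (1,3): δ = 27.62°  ✓
  (1,4): δ = 1.79°  ✓
  (1,5): δ = 17.01°  ✓
  (1,6): δ = 50.30°  ✓
  (1,7): δ = 113.57°  ·
  (2,3): δ = 121.01°  ·
  (2,4): δ = 95.19°  ·
  (2,5): δ = 76.39°  ·
  (2,6): δ = 43.10°  ✓
  (2,7): δ = 20.17°  ✓
  (3,4): δ = 154.18°  ·
  (3,5): δ = 135.37°  ·
  (3,6): δ = 102.09°  ·
  (3,7): δ = 38.81°  ✓
  (4,5): δ = 161.20°  ·
  (4,6): δ = 127.91°  ·
  (4,7): δ = 64.64°  ·
  (5,6): δ = 146.71°  ·
  (5,7): δ = 83.44°  ·
  (6,7): δ = 116.73°  ·
antipodal pairs: 11

count = 11; pairs: (0,2), (0,3), (0,4), (0,5), (1,3), (1,4), (1,5), (1,6), (2,6), (2,7), (3,7)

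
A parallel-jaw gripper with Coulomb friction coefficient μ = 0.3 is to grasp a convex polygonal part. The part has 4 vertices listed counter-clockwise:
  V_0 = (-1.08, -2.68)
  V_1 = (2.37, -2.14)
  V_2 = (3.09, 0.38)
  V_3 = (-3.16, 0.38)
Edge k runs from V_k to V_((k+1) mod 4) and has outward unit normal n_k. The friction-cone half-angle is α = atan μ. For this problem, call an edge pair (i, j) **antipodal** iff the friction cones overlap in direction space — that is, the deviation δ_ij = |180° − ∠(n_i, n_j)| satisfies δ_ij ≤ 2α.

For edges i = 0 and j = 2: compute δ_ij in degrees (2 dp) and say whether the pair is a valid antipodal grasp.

δ = 8.90°, valid

α = atan 0.3 = 16.70°;  2α = 33.40°
edge 0: e_0 = (+3.45, +0.54);  n_0 = (+0.1546, -0.9880)
edge 2: e_2 = (-6.25, +0.00);  n_2 = (+0.0000, +1.0000)
∠(n_0, n_2) = 171.10°
δ = |180° − 171.10°| = 8.90°
8.90° ≤ 2α = 33.40°  →  valid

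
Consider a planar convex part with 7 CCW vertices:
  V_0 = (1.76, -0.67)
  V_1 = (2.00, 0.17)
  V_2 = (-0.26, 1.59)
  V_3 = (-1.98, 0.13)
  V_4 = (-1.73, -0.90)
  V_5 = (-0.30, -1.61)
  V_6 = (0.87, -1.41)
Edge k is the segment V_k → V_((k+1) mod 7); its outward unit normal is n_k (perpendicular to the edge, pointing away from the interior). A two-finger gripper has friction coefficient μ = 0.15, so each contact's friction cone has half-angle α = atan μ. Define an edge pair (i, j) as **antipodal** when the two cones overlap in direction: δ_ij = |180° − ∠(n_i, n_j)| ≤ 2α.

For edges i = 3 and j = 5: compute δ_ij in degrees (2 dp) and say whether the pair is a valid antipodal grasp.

δ = 93.94°, invalid

α = atan 0.15 = 8.53°;  2α = 17.06°
edge 3: e_3 = (+0.25, -1.03);  n_3 = (-0.9718, -0.2359)
edge 5: e_5 = (+1.17, +0.20);  n_5 = (+0.1685, -0.9857)
∠(n_3, n_5) = 86.06°
δ = |180° − 86.06°| = 93.94°
93.94° > 2α = 17.06°  →  invalid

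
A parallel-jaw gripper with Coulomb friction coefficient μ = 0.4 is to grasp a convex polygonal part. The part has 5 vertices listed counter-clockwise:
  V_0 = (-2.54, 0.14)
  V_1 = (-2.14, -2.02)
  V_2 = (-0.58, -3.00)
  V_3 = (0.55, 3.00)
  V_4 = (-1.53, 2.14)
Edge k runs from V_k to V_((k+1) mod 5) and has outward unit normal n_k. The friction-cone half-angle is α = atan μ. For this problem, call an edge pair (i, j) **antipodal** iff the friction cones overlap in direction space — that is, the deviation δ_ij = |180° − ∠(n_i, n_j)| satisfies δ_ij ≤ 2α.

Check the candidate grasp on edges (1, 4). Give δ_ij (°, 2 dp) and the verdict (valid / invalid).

α = atan 0.4 = 21.80°;  2α = 43.60°
edge 1: e_1 = (+1.56, -0.98);  n_1 = (-0.5319, -0.8468)
edge 4: e_4 = (-1.01, -2.00);  n_4 = (-0.8926, +0.4508)
∠(n_1, n_4) = 84.66°
δ = |180° − 84.66°| = 95.34°
95.34° > 2α = 43.60°  →  invalid

δ = 95.34°, invalid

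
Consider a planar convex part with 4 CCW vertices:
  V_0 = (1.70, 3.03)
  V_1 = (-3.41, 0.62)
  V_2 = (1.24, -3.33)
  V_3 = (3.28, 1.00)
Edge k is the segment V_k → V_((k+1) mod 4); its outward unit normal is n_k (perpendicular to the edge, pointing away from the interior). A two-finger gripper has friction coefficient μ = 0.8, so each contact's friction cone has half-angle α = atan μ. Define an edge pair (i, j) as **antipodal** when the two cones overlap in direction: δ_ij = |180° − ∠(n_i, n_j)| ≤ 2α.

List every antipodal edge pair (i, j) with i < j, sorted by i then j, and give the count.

count = 4; pairs: (0,1), (0,2), (1,2), (1,3)

α = atan 0.8 = 38.66°;  2α = 77.32°
n_0 = (-0.4266, +0.9045)
n_1 = (-0.6474, -0.7621)
n_2 = (+0.9046, -0.4262)
n_3 = (+0.7891, +0.6142)
  (0,1): δ = 65.60°  ✓
  (0,2): δ = 39.52°  ✓
  (0,3): δ = 102.64°  ·
  (1,2): δ = 74.88°  ✓
  (1,3): δ = 11.76°  ✓
  (2,3): δ = 116.88°  ·
antipodal pairs: 4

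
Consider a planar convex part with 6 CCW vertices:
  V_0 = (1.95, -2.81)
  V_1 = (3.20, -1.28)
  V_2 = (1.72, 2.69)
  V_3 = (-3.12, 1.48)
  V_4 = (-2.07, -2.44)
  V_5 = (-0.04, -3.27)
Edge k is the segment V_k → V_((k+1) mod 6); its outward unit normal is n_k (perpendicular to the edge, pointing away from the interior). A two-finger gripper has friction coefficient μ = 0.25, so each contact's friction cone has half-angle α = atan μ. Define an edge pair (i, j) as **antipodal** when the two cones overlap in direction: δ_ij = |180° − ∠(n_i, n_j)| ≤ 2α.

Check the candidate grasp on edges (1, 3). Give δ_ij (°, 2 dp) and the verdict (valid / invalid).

δ = 5.45°, valid

α = atan 0.25 = 14.04°;  2α = 28.07°
edge 1: e_1 = (-1.48, +3.97);  n_1 = (+0.9370, +0.3493)
edge 3: e_3 = (+1.05, -3.92);  n_3 = (-0.9659, -0.2587)
∠(n_1, n_3) = 174.55°
δ = |180° − 174.55°| = 5.45°
5.45° ≤ 2α = 28.07°  →  valid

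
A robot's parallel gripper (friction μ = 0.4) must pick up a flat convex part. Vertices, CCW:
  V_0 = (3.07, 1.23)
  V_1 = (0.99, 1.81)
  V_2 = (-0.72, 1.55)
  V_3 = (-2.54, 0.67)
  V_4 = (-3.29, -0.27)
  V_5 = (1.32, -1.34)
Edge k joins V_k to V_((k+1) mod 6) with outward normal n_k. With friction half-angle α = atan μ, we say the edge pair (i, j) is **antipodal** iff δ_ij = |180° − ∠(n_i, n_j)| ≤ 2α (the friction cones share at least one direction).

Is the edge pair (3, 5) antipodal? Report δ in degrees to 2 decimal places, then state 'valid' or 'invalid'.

α = atan 0.4 = 21.80°;  2α = 43.60°
edge 3: e_3 = (-0.75, -0.94);  n_3 = (-0.7817, +0.6237)
edge 5: e_5 = (+1.75, +2.57);  n_5 = (+0.8266, -0.5628)
∠(n_3, n_5) = 175.67°
δ = |180° − 175.67°| = 4.33°
4.33° ≤ 2α = 43.60°  →  valid

δ = 4.33°, valid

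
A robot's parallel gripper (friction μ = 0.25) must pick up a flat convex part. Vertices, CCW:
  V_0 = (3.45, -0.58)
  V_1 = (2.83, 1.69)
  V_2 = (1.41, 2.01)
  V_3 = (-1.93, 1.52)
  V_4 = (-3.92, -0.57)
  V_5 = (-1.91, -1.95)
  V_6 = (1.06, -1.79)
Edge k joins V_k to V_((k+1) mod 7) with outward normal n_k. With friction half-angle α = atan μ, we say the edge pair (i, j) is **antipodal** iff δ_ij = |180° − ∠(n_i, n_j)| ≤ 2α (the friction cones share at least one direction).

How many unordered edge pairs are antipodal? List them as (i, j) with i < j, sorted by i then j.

count = 5; pairs: (1,4), (1,5), (2,5), (2,6), (3,6)

α = atan 0.25 = 14.04°;  2α = 28.07°
n_0 = (+0.9647, +0.2635)
n_1 = (+0.2198, +0.9755)
n_2 = (-0.1452, +0.9894)
n_3 = (-0.7242, +0.6896)
n_4 = (-0.5660, -0.8244)
n_5 = (+0.0538, -0.9986)
n_6 = (+0.4517, -0.8922)
  (0,1): δ = 117.98°  ·
  (0,2): δ = 96.93°  ·
  (0,3): δ = 58.87°  ·
  (0,4): δ = 40.25°  ·
  (0,5): δ = 77.81°  ·
  (0,6): δ = 101.58°  ·
  (1,2): δ = 158.95°  ·
  (1,3): δ = 120.90°  ·
  (1,4): δ = 21.77°  ✓
  (1,5): δ = 15.78°  ✓
  (1,6): δ = 39.55°  ·
  (2,3): δ = 141.94°  ·
  (2,4): δ = 42.82°  ·
  (2,5): δ = 5.26°  ✓
  (2,6): δ = 18.51°  ✓
  (3,4): δ = 80.88°  ·
  (3,5): δ = 43.32°  ·
  (3,6): δ = 19.55°  ✓
  (4,5): δ = 142.44°  ·
  (4,6): δ = 118.68°  ·
  (5,6): δ = 156.23°  ·
antipodal pairs: 5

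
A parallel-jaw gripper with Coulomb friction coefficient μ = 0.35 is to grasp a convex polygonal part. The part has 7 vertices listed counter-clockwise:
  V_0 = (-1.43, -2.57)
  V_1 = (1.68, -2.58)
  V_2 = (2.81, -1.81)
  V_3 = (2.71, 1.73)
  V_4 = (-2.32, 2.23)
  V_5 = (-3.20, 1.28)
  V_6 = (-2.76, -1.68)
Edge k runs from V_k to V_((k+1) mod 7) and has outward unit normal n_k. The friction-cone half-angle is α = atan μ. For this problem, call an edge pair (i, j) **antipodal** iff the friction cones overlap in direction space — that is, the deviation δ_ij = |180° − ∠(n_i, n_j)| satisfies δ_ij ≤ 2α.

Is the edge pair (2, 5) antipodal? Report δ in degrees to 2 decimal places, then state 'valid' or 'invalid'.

δ = 6.84°, valid

α = atan 0.35 = 19.29°;  2α = 38.58°
edge 2: e_2 = (-0.10, +3.54);  n_2 = (+0.9996, +0.0282)
edge 5: e_5 = (+0.44, -2.96);  n_5 = (-0.9891, -0.1470)
∠(n_2, n_5) = 173.16°
δ = |180° − 173.16°| = 6.84°
6.84° ≤ 2α = 38.58°  →  valid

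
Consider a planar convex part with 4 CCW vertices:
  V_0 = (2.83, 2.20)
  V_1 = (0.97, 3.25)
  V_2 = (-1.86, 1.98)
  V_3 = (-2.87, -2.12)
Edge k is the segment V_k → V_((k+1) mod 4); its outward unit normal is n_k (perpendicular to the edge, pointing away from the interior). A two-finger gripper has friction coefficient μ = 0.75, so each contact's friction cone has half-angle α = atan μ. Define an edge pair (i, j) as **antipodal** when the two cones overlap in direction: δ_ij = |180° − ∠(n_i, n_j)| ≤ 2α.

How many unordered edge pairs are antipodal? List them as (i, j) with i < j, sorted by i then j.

count = 3; pairs: (0,3), (1,3), (2,3)

α = atan 0.75 = 36.87°;  2α = 73.74°
n_0 = (+0.4916, +0.8708)
n_1 = (-0.4094, +0.9123)
n_2 = (-0.9710, +0.2392)
n_3 = (+0.6040, -0.7970)
  (0,1): δ = 126.39°  ·
  (0,2): δ = 74.39°  ·
  (0,3): δ = 66.60°  ✓
  (1,2): δ = 128.01°  ·
  (1,3): δ = 12.99°  ✓
  (2,3): δ = 39.00°  ✓
antipodal pairs: 3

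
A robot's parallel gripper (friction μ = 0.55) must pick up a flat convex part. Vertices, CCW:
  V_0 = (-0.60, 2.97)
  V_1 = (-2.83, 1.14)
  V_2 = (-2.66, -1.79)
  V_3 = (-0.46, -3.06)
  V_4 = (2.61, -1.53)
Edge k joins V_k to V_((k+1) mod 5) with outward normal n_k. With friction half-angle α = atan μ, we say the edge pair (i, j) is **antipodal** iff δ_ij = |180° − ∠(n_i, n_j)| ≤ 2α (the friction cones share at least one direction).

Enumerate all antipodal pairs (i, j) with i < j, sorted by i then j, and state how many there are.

count = 3; pairs: (0,3), (1,4), (2,4)

α = atan 0.55 = 28.81°;  2α = 57.62°
n_0 = (-0.6344, +0.7730)
n_1 = (-0.9983, -0.0579)
n_2 = (-0.4999, -0.8661)
n_3 = (+0.4460, -0.8950)
n_4 = (+0.8141, +0.5807)
  (0,1): δ = 126.05°  ·
  (0,2): δ = 69.37°  ·
  (0,3): δ = 12.88°  ✓
  (0,4): δ = 86.13°  ·
  (1,2): δ = 123.32°  ·
  (1,3): δ = 66.83°  ·
  (1,4): δ = 32.18°  ✓
  (2,3): δ = 123.51°  ·
  (2,4): δ = 24.50°  ✓
  (3,4): δ = 80.99°  ·
antipodal pairs: 3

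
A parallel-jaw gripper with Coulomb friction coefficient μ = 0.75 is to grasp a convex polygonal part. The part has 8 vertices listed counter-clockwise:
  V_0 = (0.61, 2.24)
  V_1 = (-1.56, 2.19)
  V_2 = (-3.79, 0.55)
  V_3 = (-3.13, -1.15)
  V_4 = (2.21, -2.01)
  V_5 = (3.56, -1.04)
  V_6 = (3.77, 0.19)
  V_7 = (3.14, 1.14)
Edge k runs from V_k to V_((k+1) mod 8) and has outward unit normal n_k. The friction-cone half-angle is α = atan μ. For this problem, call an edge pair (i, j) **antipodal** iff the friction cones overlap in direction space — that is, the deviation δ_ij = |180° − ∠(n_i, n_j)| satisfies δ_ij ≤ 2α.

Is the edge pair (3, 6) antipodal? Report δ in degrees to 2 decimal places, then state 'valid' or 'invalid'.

δ = 47.30°, valid

α = atan 0.75 = 36.87°;  2α = 73.74°
edge 3: e_3 = (+5.34, -0.86);  n_3 = (-0.1590, -0.9873)
edge 6: e_6 = (-0.63, +0.95);  n_6 = (+0.8334, +0.5527)
∠(n_3, n_6) = 132.70°
δ = |180° − 132.70°| = 47.30°
47.30° ≤ 2α = 73.74°  →  valid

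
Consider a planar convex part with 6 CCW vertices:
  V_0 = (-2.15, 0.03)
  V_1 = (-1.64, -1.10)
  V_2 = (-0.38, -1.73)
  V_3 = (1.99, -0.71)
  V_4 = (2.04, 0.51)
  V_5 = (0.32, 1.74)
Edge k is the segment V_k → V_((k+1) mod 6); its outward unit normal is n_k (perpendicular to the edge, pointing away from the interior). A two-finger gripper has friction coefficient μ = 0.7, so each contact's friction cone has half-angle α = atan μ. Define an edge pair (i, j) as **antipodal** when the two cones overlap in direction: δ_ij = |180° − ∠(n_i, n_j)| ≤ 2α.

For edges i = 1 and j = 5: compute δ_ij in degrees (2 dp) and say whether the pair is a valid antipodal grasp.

α = atan 0.7 = 34.99°;  2α = 69.98°
edge 1: e_1 = (+1.26, -0.63);  n_1 = (-0.4472, -0.8944)
edge 5: e_5 = (-2.47, -1.71);  n_5 = (-0.5692, +0.8222)
∠(n_1, n_5) = 118.74°
δ = |180° − 118.74°| = 61.26°
61.26° ≤ 2α = 69.98°  →  valid

δ = 61.26°, valid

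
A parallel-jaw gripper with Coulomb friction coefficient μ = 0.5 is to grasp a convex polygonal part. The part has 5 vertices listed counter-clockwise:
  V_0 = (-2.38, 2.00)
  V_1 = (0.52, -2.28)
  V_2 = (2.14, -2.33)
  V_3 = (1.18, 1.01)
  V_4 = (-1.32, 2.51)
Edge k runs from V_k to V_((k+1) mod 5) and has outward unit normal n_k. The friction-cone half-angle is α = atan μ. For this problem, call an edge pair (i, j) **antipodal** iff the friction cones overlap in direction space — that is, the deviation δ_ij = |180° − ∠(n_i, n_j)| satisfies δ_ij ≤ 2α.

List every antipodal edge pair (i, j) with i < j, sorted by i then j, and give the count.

α = atan 0.5 = 26.57°;  2α = 53.13°
n_0 = (-0.8279, -0.5609)
n_1 = (-0.0308, -0.9995)
n_2 = (+0.9611, +0.2762)
n_3 = (+0.5145, +0.8575)
n_4 = (-0.4336, +0.9011)
  (0,1): δ = 125.89°  ·
  (0,2): δ = 18.08°  ✓
  (0,3): δ = 24.92°  ✓
  (0,4): δ = 81.57°  ·
  (1,2): δ = 72.20°  ·
  (1,3): δ = 29.20°  ✓
  (1,4): δ = 27.46°  ✓
  (2,3): δ = 137.00°  ·
  (2,4): δ = 80.34°  ·
  (3,4): δ = 123.34°  ·
antipodal pairs: 4

count = 4; pairs: (0,2), (0,3), (1,3), (1,4)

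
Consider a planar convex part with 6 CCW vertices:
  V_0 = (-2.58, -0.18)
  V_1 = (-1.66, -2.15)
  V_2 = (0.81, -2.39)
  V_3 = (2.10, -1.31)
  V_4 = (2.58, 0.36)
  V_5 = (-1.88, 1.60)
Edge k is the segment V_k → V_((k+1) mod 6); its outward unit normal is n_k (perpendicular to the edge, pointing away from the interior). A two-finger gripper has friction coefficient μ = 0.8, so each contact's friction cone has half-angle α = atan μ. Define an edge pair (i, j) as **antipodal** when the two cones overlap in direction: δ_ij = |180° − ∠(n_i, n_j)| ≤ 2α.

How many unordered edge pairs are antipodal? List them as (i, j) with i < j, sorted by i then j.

α = atan 0.8 = 38.66°;  2α = 77.32°
n_0 = (-0.9061, -0.4231)
n_1 = (-0.0967, -0.9953)
n_2 = (+0.6419, -0.7668)
n_3 = (+0.9611, -0.2762)
n_4 = (+0.2679, +0.9635)
n_5 = (-0.9306, +0.3660)
  (0,1): δ = 120.58°  ·
  (0,2): δ = 75.10°  ✓
  (0,3): δ = 41.07°  ✓
  (0,4): δ = 49.43°  ✓
  (0,5): δ = 133.50°  ·
  (1,2): δ = 134.51°  ·
  (1,3): δ = 100.49°  ·
  (1,4): δ = 9.99°  ✓
  (1,5): δ = 74.08°  ✓
  (2,3): δ = 145.97°  ·
  (2,4): δ = 55.47°  ✓
  (2,5): δ = 28.60°  ✓
  (3,4): δ = 89.50°  ·
  (3,5): δ = 5.43°  ✓
  (4,5): δ = 95.93°  ·
antipodal pairs: 8

count = 8; pairs: (0,2), (0,3), (0,4), (1,4), (1,5), (2,4), (2,5), (3,5)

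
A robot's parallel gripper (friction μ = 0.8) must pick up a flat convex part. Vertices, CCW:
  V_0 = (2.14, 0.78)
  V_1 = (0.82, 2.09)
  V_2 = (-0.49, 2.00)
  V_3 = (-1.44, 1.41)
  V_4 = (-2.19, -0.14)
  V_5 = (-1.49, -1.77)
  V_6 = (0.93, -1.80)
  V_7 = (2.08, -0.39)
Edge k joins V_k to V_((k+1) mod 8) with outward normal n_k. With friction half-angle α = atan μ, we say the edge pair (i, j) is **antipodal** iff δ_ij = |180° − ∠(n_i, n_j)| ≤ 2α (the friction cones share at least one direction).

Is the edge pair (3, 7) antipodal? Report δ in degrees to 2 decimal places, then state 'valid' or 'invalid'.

δ = 22.89°, valid

α = atan 0.8 = 38.66°;  2α = 77.32°
edge 3: e_3 = (-0.75, -1.55);  n_3 = (-0.9002, +0.4356)
edge 7: e_7 = (+0.06, +1.17);  n_7 = (+0.9987, -0.0512)
∠(n_3, n_7) = 157.11°
δ = |180° − 157.11°| = 22.89°
22.89° ≤ 2α = 77.32°  →  valid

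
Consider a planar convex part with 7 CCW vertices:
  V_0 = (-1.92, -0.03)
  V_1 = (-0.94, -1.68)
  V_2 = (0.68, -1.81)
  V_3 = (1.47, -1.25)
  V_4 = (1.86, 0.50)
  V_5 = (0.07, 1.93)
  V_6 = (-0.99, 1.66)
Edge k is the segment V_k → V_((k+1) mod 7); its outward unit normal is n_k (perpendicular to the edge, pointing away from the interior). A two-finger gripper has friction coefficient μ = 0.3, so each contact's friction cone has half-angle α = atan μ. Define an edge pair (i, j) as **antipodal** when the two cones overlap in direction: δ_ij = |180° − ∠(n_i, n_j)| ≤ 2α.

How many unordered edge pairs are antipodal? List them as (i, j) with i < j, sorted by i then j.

α = atan 0.3 = 16.70°;  2α = 33.40°
n_0 = (-0.8598, -0.5107)
n_1 = (-0.0800, -0.9968)
n_2 = (+0.5783, -0.8158)
n_3 = (+0.9761, -0.2175)
n_4 = (+0.6242, +0.7813)
n_5 = (-0.2468, +0.9691)
n_6 = (-0.8761, +0.4821)
  (0,1): δ = 125.30°  ·
  (0,2): δ = 85.38°  ·
  (0,3): δ = 43.27°  ·
  (0,4): δ = 20.67°  ✓
  (0,5): δ = 73.58°  ·
  (0,6): δ = 120.47°  ·
  (1,2): δ = 140.08°  ·
  (1,3): δ = 97.98°  ·
  (1,4): δ = 34.03°  ·
  (1,5): δ = 18.88°  ✓
  (1,6): δ = 65.76°  ·
  (2,3): δ = 137.89°  ·
  (2,4): δ = 73.95°  ·
  (2,5): δ = 21.04°  ✓
  (2,6): δ = 25.84°  ✓
  (3,4): δ = 116.06°  ·
  (3,5): δ = 63.15°  ·
  (3,6): δ = 16.26°  ✓
  (4,5): δ = 127.09°  ·
  (4,6): δ = 80.20°  ·
  (5,6): δ = 133.11°  ·
antipodal pairs: 5

count = 5; pairs: (0,4), (1,5), (2,5), (2,6), (3,6)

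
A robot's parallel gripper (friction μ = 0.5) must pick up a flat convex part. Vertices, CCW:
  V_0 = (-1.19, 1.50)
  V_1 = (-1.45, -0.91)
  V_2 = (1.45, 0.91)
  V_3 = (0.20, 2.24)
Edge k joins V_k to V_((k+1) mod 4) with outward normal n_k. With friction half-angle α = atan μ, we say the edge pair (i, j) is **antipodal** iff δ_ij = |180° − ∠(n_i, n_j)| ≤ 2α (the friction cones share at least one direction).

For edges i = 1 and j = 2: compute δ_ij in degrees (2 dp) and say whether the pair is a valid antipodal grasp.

δ = 78.89°, invalid

α = atan 0.5 = 26.57°;  2α = 53.13°
edge 1: e_1 = (+2.90, +1.82);  n_1 = (+0.5316, -0.8470)
edge 2: e_2 = (-1.25, +1.33);  n_2 = (+0.7287, +0.6849)
∠(n_1, n_2) = 101.11°
δ = |180° − 101.11°| = 78.89°
78.89° > 2α = 53.13°  →  invalid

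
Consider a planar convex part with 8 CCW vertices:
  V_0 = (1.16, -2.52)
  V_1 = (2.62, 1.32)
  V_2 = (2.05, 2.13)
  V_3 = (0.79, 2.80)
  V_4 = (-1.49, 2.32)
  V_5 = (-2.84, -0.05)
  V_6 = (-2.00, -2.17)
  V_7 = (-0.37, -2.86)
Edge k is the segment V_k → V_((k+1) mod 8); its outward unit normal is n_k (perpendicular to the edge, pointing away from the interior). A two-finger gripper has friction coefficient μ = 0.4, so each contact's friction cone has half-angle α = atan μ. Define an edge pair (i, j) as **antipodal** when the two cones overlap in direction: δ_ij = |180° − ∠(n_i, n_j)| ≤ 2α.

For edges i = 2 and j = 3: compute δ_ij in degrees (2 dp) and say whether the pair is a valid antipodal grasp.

α = atan 0.4 = 21.80°;  2α = 43.60°
edge 2: e_2 = (-1.26, +0.67);  n_2 = (+0.4695, +0.8829)
edge 3: e_3 = (-2.28, -0.48);  n_3 = (-0.2060, +0.9785)
∠(n_2, n_3) = 39.89°
δ = |180° − 39.89°| = 140.11°
140.11° > 2α = 43.60°  →  invalid

δ = 140.11°, invalid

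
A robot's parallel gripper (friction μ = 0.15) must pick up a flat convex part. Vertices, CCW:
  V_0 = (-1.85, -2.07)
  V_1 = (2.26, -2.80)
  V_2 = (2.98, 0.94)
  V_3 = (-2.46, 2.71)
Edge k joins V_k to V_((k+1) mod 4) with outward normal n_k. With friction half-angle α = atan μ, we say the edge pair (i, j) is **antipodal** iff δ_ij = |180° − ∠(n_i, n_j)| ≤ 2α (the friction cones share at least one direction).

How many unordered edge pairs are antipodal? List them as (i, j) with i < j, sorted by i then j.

count = 1; pairs: (0,2)

α = atan 0.15 = 8.53°;  2α = 17.06°
n_0 = (-0.1749, -0.9846)
n_1 = (+0.9820, -0.1890)
n_2 = (+0.3094, +0.9509)
n_3 = (-0.9920, -0.1266)
  (0,1): δ = 90.83°  ·
  (0,2): δ = 7.95°  ✓
  (0,3): δ = 107.34°  ·
  (1,2): δ = 97.13°  ·
  (1,3): δ = 18.17°  ·
  (2,3): δ = 64.70°  ·
antipodal pairs: 1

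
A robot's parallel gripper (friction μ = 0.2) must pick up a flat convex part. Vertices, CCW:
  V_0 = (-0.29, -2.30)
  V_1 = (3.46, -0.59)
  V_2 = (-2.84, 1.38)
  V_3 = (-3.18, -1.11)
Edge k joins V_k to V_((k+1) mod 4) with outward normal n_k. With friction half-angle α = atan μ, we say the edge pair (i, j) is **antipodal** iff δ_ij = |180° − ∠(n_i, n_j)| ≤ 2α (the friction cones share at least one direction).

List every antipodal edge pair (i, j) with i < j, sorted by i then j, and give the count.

α = atan 0.2 = 11.31°;  2α = 22.62°
n_0 = (+0.4149, -0.9099)
n_1 = (+0.2984, +0.9544)
n_2 = (-0.9908, +0.1353)
n_3 = (-0.3807, -0.9247)
  (0,1): δ = 41.88°  ·
  (0,2): δ = 57.71°  ·
  (0,3): δ = 133.11°  ·
  (1,2): δ = 80.41°  ·
  (1,3): δ = 5.02°  ✓
  (2,3): δ = 104.60°  ·
antipodal pairs: 1

count = 1; pairs: (1,3)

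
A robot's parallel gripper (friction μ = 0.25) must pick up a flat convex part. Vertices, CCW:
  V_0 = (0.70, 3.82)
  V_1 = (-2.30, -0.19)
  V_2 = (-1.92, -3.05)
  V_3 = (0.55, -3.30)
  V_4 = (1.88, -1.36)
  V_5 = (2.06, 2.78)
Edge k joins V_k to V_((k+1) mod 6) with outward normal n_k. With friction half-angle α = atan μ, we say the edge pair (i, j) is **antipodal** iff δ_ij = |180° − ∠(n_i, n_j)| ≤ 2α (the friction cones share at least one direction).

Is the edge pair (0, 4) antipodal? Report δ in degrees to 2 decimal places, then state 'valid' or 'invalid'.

δ = 34.31°, invalid

α = atan 0.25 = 14.04°;  2α = 28.07°
edge 0: e_0 = (-3.00, -4.01);  n_0 = (-0.8007, +0.5990)
edge 4: e_4 = (+0.18, +4.14);  n_4 = (+0.9991, -0.0434)
∠(n_0, n_4) = 145.69°
δ = |180° − 145.69°| = 34.31°
34.31° > 2α = 28.07°  →  invalid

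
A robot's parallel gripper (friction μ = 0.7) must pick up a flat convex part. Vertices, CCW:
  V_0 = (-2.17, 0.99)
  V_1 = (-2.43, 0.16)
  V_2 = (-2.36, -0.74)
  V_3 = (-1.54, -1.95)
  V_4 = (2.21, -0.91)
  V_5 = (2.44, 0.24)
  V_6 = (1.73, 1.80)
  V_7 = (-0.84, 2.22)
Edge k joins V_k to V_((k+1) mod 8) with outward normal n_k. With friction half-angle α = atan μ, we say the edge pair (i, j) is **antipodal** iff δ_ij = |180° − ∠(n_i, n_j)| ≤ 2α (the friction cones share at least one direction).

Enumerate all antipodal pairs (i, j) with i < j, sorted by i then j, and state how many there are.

α = atan 0.7 = 34.99°;  2α = 69.98°
n_0 = (-0.9543, +0.2989)
n_1 = (-0.9970, -0.0775)
n_2 = (-0.8278, -0.5610)
n_3 = (+0.2672, -0.9636)
n_4 = (+0.9806, -0.1961)
n_5 = (+0.9102, +0.4142)
n_6 = (+0.1613, +0.9869)
n_7 = (-0.6790, +0.7342)
  (0,1): δ = 158.16°  ·
  (0,2): δ = 128.48°  ·
  (0,3): δ = 57.11°  ✓
  (0,4): δ = 6.08°  ✓
  (0,5): δ = 41.86°  ✓
  (0,6): δ = 98.11°  ·
  (0,7): δ = 150.16°  ·
  (1,2): δ = 150.32°  ·
  (1,3): δ = 78.95°  ·
  (1,4): δ = 15.76°  ✓
  (1,5): δ = 20.02°  ✓
  (1,6): δ = 76.27°  ·
  (1,7): δ = 128.32°  ·
  (2,3): δ = 108.62°  ·
  (2,4): δ = 45.43°  ✓
  (2,5): δ = 9.65°  ✓
  (2,6): δ = 46.59°  ✓
  (2,7): δ = 98.64°  ·
  (3,4): δ = 116.81°  ·
  (3,5): δ = 81.03°  ·
  (3,6): δ = 24.78°  ✓
  (3,7): δ = 27.26°  ✓
  (4,5): δ = 144.22°  ·
  (4,6): δ = 87.97°  ·
  (4,7): δ = 35.93°  ✓
  (5,6): δ = 123.75°  ·
  (5,7): δ = 71.71°  ·
  (6,7): δ = 127.96°  ·
antipodal pairs: 11

count = 11; pairs: (0,3), (0,4), (0,5), (1,4), (1,5), (2,4), (2,5), (2,6), (3,6), (3,7), (4,7)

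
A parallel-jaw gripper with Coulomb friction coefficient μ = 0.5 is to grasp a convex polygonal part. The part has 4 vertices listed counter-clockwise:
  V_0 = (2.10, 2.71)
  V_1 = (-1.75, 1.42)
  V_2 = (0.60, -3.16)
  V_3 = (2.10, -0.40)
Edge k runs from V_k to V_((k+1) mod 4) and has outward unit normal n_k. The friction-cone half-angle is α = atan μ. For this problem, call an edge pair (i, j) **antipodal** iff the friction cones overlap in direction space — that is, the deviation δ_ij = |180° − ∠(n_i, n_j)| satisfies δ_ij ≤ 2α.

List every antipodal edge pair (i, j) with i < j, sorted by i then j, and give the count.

count = 2; pairs: (0,2), (1,3)

α = atan 0.5 = 26.57°;  2α = 53.13°
n_0 = (-0.3177, +0.9482)
n_1 = (-0.8897, -0.4565)
n_2 = (+0.8786, -0.4775)
n_3 = (+1.0000, -0.0000)
  (0,1): δ = 81.36°  ·
  (0,2): δ = 42.95°  ✓
  (0,3): δ = 71.48°  ·
  (1,2): δ = 55.69°  ·
  (1,3): δ = 27.16°  ✓
  (2,3): δ = 151.48°  ·
antipodal pairs: 2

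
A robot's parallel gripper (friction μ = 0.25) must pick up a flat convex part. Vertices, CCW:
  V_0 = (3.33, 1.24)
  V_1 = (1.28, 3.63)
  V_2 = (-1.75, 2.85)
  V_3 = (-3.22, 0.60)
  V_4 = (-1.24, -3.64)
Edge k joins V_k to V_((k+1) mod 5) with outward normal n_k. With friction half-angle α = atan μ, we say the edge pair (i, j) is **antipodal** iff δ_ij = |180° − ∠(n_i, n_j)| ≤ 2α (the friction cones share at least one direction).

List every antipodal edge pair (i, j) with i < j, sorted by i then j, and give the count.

α = atan 0.25 = 14.04°;  2α = 28.07°
n_0 = (+0.7590, +0.6511)
n_1 = (-0.2493, +0.9684)
n_2 = (-0.8372, +0.5469)
n_3 = (-0.9061, -0.4231)
n_4 = (+0.7299, -0.6835)
  (0,1): δ = 116.19°  ·
  (0,2): δ = 73.78°  ·
  (0,3): δ = 15.59°  ✓
  (0,4): δ = 96.26°  ·
  (1,2): δ = 137.59°  ·
  (1,3): δ = 79.40°  ·
  (1,4): δ = 32.44°  ·
  (2,3): δ = 121.81°  ·
  (2,4): δ = 9.96°  ✓
  (3,4): δ = 68.15°  ·
antipodal pairs: 2

count = 2; pairs: (0,3), (2,4)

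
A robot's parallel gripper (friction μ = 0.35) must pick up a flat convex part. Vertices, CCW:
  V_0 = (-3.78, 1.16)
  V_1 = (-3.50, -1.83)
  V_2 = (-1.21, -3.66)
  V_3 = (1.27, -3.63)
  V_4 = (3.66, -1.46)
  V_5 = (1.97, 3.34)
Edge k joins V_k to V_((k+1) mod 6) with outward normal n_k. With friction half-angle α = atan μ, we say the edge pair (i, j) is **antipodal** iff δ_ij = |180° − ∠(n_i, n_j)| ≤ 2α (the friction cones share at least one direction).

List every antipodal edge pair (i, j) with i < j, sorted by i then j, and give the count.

α = atan 0.35 = 19.29°;  2α = 38.58°
n_0 = (-0.9956, -0.0932)
n_1 = (-0.6243, -0.7812)
n_2 = (+0.0121, -0.9999)
n_3 = (+0.6722, -0.7404)
n_4 = (+0.9432, +0.3321)
n_5 = (-0.3545, +0.9351)
  (0,1): δ = 133.98°  ·
  (0,2): δ = 94.66°  ·
  (0,3): δ = 53.11°  ·
  (0,4): δ = 14.05°  ✓
  (0,5): δ = 105.41°  ·
  (1,2): δ = 140.68°  ·
  (1,3): δ = 99.13°  ·
  (1,4): δ = 31.97°  ✓
  (1,5): δ = 59.39°  ·
  (2,3): δ = 138.46°  ·
  (2,4): δ = 71.30°  ·
  (2,5): δ = 20.07°  ✓
  (3,4): δ = 112.84°  ·
  (3,5): δ = 21.47°  ✓
  (4,5): δ = 88.63°  ·
antipodal pairs: 4

count = 4; pairs: (0,4), (1,4), (2,5), (3,5)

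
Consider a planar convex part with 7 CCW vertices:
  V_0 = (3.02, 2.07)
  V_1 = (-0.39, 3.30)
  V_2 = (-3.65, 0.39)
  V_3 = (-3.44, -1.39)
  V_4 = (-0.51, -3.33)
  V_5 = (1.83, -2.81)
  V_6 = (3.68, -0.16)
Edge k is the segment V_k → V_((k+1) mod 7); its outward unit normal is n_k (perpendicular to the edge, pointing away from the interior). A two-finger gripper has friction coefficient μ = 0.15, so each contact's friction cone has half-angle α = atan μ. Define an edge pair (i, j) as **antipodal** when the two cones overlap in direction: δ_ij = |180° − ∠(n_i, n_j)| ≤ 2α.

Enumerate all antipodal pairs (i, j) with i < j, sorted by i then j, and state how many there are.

α = atan 0.15 = 8.53°;  2α = 17.06°
n_0 = (+0.3393, +0.9407)
n_1 = (-0.6659, +0.7460)
n_2 = (-0.9931, -0.1172)
n_3 = (-0.5521, -0.8338)
n_4 = (+0.2169, -0.9762)
n_5 = (+0.8200, -0.5724)
n_6 = (+0.9589, +0.2838)
  (0,1): δ = 118.41°  ·
  (0,2): δ = 63.44°  ·
  (0,3): δ = 13.67°  ✓
  (0,4): δ = 32.36°  ·
  (0,5): δ = 74.92°  ·
  (0,6): δ = 126.32°  ·
  (1,2): δ = 125.02°  ·
  (1,3): δ = 75.26°  ·
  (1,4): δ = 29.22°  ·
  (1,5): δ = 13.33°  ✓
  (1,6): δ = 64.73°  ·
  (2,3): δ = 130.24°  ·
  (2,4): δ = 84.20°  ·
  (2,5): δ = 41.65°  ·
  (2,6): δ = 9.76°  ✓
  (3,4): δ = 133.96°  ·
  (3,5): δ = 91.41°  ·
  (3,6): δ = 40.00°  ·
  (4,5): δ = 137.45°  ·
  (4,6): δ = 86.04°  ·
  (5,6): δ = 128.59°  ·
antipodal pairs: 3

count = 3; pairs: (0,3), (1,5), (2,6)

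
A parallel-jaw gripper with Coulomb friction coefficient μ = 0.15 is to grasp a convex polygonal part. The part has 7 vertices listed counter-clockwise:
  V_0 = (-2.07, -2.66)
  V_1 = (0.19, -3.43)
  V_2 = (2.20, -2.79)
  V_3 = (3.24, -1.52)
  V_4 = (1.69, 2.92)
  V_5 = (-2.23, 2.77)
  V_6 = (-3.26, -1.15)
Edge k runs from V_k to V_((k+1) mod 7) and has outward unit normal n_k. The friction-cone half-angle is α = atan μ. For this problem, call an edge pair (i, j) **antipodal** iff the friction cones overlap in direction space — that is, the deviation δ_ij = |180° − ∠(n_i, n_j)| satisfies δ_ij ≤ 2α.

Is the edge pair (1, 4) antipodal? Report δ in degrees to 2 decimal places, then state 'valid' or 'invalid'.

δ = 15.47°, valid

α = atan 0.15 = 8.53°;  2α = 17.06°
edge 1: e_1 = (+2.01, +0.64);  n_1 = (+0.3034, -0.9529)
edge 4: e_4 = (-3.92, -0.15);  n_4 = (-0.0382, +0.9993)
∠(n_1, n_4) = 164.53°
δ = |180° − 164.53°| = 15.47°
15.47° ≤ 2α = 17.06°  →  valid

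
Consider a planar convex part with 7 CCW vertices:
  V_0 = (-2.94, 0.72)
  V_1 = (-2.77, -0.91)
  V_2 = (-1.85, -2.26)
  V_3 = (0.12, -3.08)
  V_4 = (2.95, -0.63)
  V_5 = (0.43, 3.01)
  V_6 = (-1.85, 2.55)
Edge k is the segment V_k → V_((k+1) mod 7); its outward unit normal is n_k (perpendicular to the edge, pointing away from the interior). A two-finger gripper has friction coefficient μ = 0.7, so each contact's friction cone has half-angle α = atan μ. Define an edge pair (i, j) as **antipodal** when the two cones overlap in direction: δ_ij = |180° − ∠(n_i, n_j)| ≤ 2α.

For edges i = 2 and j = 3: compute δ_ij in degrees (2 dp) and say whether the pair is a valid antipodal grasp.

α = atan 0.7 = 34.99°;  2α = 69.98°
edge 2: e_2 = (+1.97, -0.82);  n_2 = (-0.3843, -0.9232)
edge 3: e_3 = (+2.83, +2.45);  n_3 = (+0.6545, -0.7560)
∠(n_2, n_3) = 63.48°
δ = |180° − 63.48°| = 116.52°
116.52° > 2α = 69.98°  →  invalid

δ = 116.52°, invalid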